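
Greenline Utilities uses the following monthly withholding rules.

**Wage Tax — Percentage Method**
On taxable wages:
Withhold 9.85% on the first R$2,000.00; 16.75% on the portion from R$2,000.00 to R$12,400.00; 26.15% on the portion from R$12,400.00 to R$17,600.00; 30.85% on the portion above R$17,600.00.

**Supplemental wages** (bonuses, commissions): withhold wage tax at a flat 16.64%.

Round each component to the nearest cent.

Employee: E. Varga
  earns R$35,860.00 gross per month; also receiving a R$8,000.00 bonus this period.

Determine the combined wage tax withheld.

Wage Tax: taxable = R$35,860.00
  R$3,298.80 + 30.85% × (R$35,860.00 − R$17,600.00) = R$3,298.80 + 30.85% × R$18,260.00 = R$8,932.01
Supplemental (16.64% flat on bonus): 16.64% × R$8,000.00 = R$1,331.20
Total wage tax: R$8,932.01 + R$1,331.20 = R$10,263.21

R$10,263.21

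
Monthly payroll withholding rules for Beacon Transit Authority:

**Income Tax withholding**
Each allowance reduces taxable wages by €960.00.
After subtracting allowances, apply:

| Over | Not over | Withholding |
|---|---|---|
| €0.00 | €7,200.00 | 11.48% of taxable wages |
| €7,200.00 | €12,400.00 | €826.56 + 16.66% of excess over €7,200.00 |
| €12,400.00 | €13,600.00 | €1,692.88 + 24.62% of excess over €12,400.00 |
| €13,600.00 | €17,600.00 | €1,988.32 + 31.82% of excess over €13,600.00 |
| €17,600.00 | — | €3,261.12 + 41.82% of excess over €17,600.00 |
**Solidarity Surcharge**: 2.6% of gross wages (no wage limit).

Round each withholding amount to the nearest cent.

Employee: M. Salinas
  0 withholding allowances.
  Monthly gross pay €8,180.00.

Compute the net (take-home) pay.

€6,977.49

Income Tax: taxable = €8,180.00
  €826.56 + 16.66% × (€8,180.00 − €7,200.00) = €826.56 + 16.66% × €980.00 = €989.83
Solidarity Surcharge: 2.6% × €8,180.00 = €212.68
Total withheld: €989.83 + €212.68 = €1,202.51
Net pay: €8,180.00 − €1,202.51 = €6,977.49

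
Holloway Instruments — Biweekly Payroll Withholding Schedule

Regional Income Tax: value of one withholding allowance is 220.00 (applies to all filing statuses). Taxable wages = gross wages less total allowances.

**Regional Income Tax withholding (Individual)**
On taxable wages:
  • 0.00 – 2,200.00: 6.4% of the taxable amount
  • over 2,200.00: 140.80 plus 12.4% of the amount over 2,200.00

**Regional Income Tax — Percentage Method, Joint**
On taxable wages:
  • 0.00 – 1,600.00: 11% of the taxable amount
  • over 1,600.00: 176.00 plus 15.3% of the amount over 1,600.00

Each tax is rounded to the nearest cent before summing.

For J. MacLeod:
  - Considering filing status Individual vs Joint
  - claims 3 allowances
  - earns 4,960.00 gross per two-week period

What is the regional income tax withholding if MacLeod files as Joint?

Regional Income Tax (Joint): taxable = 4,960.00 − 3×220.00 = 4,300.00
  176.00 + 15.3% × (4,300.00 − 1,600.00) = 176.00 + 15.3% × 2,700.00 = 589.10

589.10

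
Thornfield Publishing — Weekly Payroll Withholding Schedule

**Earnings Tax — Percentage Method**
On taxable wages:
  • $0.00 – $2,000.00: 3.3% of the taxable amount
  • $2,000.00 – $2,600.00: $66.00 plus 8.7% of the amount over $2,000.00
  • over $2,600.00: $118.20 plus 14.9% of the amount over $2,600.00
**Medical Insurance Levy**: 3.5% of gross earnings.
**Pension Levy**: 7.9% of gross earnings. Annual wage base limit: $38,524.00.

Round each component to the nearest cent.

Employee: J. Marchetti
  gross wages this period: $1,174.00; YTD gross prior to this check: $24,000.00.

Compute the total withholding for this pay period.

Earnings Tax: taxable = $1,174.00
  3.3% × $1,174.00 = $38.74
Medical Insurance Levy: 3.5% × $1,174.00 = $41.09
Pension Levy: 7.9% × $1,174.00 = $92.75
Total: $38.74 + $41.09 + $92.75 = $172.58

$172.58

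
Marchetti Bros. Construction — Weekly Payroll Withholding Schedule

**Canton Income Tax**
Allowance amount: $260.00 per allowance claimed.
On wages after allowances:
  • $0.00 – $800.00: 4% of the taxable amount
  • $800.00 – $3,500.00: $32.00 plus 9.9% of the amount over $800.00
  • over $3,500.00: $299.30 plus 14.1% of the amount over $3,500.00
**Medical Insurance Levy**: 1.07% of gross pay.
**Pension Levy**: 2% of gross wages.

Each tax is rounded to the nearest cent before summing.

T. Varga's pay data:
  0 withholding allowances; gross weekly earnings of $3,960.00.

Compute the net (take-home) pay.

Canton Income Tax: taxable = $3,960.00
  $299.30 + 14.1% × ($3,960.00 − $3,500.00) = $299.30 + 14.1% × $460.00 = $364.16
Medical Insurance Levy: 1.07% × $3,960.00 = $42.37
Pension Levy: 2% × $3,960.00 = $79.20
Total withheld: $364.16 + $42.37 + $79.20 = $485.73
Net pay: $3,960.00 − $485.73 = $3,474.27

$3,474.27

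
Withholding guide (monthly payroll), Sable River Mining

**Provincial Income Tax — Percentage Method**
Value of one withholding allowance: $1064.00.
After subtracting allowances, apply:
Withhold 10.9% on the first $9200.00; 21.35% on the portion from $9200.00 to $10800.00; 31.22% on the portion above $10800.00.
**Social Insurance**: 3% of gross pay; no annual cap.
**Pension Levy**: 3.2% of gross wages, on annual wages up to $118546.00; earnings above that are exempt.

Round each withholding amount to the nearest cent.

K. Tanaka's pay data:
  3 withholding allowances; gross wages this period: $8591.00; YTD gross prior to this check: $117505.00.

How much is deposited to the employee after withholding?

$7711.47

Provincial Income Tax: taxable = $8591.00 − 3×$1064.00 = $5399.00
  10.9% × $5399.00 = $588.49
Social Insurance: 3% × $8591.00 = $257.73
Pension Levy: cap $118546.00 − YTD $117505.00 = $1041.00 subject; 3.2% × $1041.00 = $33.31
Total withheld: $588.49 + $257.73 + $33.31 = $879.53
Net pay: $8591.00 − $879.53 = $7711.47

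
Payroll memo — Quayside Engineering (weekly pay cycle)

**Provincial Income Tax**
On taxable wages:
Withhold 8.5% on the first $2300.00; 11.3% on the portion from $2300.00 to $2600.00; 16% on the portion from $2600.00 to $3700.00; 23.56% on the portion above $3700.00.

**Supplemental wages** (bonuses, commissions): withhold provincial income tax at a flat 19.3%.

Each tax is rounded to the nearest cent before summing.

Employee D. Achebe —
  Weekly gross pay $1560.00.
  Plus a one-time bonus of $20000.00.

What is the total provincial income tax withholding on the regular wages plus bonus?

$3992.60

Provincial Income Tax: taxable = $1560.00
  8.5% × $1560.00 = $132.60
Supplemental (19.3% flat on bonus): 19.3% × $20000.00 = $3860.00
Total provincial income tax: $132.60 + $3860.00 = $3992.60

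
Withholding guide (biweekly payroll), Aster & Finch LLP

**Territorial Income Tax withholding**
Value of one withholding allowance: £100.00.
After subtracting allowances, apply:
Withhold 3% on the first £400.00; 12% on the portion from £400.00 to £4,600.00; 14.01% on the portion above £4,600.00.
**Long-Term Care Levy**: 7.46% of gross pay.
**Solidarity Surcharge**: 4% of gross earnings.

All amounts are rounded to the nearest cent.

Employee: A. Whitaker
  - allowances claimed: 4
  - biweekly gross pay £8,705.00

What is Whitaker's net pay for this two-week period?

Territorial Income Tax: taxable = £8,705.00 − 4×£100.00 = £8,305.00
  £516.00 + 14.01% × (£8,305.00 − £4,600.00) = £516.00 + 14.01% × £3,705.00 = £1,035.07
Long-Term Care Levy: 7.46% × £8,705.00 = £649.39
Solidarity Surcharge: 4% × £8,705.00 = £348.20
Total withheld: £1,035.07 + £649.39 + £348.20 = £2,032.66
Net pay: £8,705.00 − £2,032.66 = £6,672.34

£6,672.34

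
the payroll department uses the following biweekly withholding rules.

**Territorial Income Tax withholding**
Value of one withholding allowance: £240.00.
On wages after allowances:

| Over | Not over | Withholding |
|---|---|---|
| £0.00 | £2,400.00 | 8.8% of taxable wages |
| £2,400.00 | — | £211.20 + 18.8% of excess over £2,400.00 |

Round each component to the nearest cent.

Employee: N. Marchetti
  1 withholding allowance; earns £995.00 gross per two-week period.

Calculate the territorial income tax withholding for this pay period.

£66.44

Territorial Income Tax: taxable = £995.00 − 1×£240.00 = £755.00
  8.8% × £755.00 = £66.44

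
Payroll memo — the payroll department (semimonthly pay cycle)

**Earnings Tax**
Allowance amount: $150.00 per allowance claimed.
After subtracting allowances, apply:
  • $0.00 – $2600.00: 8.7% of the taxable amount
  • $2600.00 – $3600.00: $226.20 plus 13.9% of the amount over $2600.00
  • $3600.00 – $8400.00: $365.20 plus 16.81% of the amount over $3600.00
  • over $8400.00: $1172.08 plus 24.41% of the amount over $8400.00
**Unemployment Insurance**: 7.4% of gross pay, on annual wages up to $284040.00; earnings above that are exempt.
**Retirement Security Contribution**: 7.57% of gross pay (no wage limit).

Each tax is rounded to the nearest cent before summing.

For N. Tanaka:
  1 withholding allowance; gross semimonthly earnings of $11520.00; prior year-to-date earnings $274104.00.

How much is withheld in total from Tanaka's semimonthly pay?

$3504.38

Earnings Tax: taxable = $11520.00 − 1×$150.00 = $11370.00
  $1172.08 + 24.41% × ($11370.00 − $8400.00) = $1172.08 + 24.41% × $2970.00 = $1897.06
Unemployment Insurance: cap $284040.00 − YTD $274104.00 = $9936.00 subject; 7.4% × $9936.00 = $735.26
Retirement Security Contribution: 7.57% × $11520.00 = $872.06
Total: $1897.06 + $735.26 + $872.06 = $3504.38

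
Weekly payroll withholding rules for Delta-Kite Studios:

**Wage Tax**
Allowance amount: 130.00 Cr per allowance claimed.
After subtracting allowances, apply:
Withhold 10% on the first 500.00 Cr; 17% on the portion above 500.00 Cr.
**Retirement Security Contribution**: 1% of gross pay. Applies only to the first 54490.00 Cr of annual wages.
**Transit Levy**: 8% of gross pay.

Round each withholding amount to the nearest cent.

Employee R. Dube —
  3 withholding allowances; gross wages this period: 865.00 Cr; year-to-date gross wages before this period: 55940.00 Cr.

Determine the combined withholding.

116.70 Cr

Wage Tax: taxable = 865.00 Cr − 3×130.00 Cr = 475.00 Cr
  10% × 475.00 Cr = 47.50 Cr
Retirement Security Contribution: YTD 55940.00 Cr ≥ cap 54490.00 Cr → 0.00 Cr
Transit Levy: 8% × 865.00 Cr = 69.20 Cr
Total: 47.50 Cr + 0.00 Cr + 69.20 Cr = 116.70 Cr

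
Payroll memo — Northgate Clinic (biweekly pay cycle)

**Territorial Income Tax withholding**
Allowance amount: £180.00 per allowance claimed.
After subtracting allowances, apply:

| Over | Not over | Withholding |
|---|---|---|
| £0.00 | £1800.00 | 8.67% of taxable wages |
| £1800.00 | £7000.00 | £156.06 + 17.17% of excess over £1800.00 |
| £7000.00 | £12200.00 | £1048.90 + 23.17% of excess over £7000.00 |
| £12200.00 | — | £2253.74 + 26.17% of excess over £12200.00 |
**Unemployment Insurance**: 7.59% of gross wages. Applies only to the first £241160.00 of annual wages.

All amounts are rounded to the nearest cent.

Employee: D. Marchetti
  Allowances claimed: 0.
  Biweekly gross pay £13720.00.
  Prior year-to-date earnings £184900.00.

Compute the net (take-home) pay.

Territorial Income Tax: taxable = £13720.00
  £2253.74 + 26.17% × (£13720.00 − £12200.00) = £2253.74 + 26.17% × £1520.00 = £2651.52
Unemployment Insurance: 7.59% × £13720.00 = £1041.35
Total withheld: £2651.52 + £1041.35 = £3692.87
Net pay: £13720.00 − £3692.87 = £10027.13

£10027.13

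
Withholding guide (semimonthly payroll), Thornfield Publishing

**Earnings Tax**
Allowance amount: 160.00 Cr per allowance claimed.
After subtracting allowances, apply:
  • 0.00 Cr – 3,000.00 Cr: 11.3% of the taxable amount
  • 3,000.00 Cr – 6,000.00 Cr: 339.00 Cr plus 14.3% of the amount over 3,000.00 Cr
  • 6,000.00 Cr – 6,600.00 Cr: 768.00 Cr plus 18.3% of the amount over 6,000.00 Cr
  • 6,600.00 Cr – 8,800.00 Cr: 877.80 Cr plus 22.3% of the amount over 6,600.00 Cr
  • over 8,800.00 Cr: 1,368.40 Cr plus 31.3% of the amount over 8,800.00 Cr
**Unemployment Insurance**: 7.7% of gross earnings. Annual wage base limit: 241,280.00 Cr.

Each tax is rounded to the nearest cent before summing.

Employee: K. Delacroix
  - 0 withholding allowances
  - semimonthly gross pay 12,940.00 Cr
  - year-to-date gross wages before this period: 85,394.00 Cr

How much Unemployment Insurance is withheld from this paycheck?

996.38 Cr

Unemployment Insurance: 7.7% × 12,940.00 Cr = 996.38 Cr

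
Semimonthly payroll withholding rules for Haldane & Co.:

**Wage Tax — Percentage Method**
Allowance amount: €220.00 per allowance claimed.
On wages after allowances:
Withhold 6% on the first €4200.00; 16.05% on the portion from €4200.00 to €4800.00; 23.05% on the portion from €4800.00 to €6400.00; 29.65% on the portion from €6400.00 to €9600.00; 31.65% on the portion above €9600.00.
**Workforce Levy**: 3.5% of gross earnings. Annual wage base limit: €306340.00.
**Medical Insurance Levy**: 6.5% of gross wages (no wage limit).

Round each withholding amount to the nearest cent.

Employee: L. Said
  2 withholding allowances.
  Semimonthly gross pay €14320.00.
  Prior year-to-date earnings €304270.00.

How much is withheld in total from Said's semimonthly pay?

Wage Tax: taxable = €14320.00 − 2×€220.00 = €13880.00
  €1665.90 + 31.65% × (€13880.00 − €9600.00) = €1665.90 + 31.65% × €4280.00 = €3020.52
Workforce Levy: cap €306340.00 − YTD €304270.00 = €2070.00 subject; 3.5% × €2070.00 = €72.45
Medical Insurance Levy: 6.5% × €14320.00 = €930.80
Total: €3020.52 + €72.45 + €930.80 = €4023.77

€4023.77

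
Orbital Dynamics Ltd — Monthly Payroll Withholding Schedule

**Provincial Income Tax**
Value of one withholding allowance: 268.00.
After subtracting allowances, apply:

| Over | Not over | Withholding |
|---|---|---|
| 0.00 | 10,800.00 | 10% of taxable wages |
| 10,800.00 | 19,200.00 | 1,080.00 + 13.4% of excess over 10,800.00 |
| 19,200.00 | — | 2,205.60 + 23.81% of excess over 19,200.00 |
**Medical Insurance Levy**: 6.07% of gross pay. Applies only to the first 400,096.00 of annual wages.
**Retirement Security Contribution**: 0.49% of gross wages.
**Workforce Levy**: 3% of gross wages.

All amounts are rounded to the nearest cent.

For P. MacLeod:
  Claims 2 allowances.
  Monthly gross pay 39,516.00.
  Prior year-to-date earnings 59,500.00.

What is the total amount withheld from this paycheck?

10,692.95

Provincial Income Tax: taxable = 39,516.00 − 2×268.00 = 38,980.00
  2,205.60 + 23.81% × (38,980.00 − 19,200.00) = 2,205.60 + 23.81% × 19,780.00 = 6,915.22
Medical Insurance Levy: 6.07% × 39,516.00 = 2,398.62
Retirement Security Contribution: 0.49% × 39,516.00 = 193.63
Workforce Levy: 3% × 39,516.00 = 1,185.48
Total: 6,915.22 + 2,398.62 + 193.63 + 1,185.48 = 10,692.95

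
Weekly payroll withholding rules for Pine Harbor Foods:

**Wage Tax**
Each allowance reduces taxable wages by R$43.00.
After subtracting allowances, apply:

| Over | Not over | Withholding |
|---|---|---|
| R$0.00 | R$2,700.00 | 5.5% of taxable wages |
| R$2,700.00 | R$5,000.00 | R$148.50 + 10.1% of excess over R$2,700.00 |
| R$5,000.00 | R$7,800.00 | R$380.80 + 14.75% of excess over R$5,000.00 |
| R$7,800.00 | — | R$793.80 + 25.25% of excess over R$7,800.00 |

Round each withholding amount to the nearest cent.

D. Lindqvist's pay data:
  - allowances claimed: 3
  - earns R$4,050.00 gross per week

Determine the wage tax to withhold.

R$271.82

Wage Tax: taxable = R$4,050.00 − 3×R$43.00 = R$3,921.00
  R$148.50 + 10.1% × (R$3,921.00 − R$2,700.00) = R$148.50 + 10.1% × R$1,221.00 = R$271.82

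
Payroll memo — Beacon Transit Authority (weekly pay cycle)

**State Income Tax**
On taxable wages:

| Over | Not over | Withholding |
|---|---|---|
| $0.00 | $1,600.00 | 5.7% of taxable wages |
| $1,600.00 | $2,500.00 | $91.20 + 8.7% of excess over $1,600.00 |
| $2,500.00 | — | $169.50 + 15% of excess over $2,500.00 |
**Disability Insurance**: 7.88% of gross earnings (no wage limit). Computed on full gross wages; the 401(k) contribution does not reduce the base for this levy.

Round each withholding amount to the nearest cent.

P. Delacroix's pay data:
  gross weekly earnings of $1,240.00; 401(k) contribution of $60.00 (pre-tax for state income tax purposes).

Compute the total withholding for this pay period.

State Income Tax: taxable = $1,240.00 − $60.00 = $1,180.00
  5.7% × $1,180.00 = $67.26
Disability Insurance: 7.88% × $1,240.00 = $97.71
Total: $67.26 + $97.71 = $164.97

$164.97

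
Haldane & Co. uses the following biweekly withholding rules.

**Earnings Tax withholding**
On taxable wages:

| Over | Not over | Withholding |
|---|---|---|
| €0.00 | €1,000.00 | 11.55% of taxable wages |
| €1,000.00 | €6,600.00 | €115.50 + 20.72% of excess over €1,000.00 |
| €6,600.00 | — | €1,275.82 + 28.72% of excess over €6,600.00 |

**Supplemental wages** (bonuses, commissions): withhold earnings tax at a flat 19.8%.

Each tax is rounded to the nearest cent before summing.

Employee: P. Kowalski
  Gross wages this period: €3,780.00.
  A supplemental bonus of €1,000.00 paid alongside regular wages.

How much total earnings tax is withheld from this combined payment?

€889.52

Earnings Tax: taxable = €3,780.00
  €115.50 + 20.72% × (€3,780.00 − €1,000.00) = €115.50 + 20.72% × €2,780.00 = €691.52
Supplemental (19.8% flat on bonus): 19.8% × €1,000.00 = €198.00
Total earnings tax: €691.52 + €198.00 = €889.52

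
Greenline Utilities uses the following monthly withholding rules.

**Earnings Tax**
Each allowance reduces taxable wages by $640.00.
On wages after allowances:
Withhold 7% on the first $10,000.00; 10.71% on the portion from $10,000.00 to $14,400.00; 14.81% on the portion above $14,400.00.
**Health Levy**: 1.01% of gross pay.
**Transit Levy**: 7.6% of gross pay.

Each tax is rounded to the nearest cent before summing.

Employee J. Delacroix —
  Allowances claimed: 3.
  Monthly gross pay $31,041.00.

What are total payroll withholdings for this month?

Earnings Tax: taxable = $31,041.00 − 3×$640.00 = $29,121.00
  $1,171.24 + 14.81% × ($29,121.00 − $14,400.00) = $1,171.24 + 14.81% × $14,721.00 = $3,351.42
Health Levy: 1.01% × $31,041.00 = $313.51
Transit Levy: 7.6% × $31,041.00 = $2,359.12
Total: $3,351.42 + $313.51 + $2,359.12 = $6,024.05

$6,024.05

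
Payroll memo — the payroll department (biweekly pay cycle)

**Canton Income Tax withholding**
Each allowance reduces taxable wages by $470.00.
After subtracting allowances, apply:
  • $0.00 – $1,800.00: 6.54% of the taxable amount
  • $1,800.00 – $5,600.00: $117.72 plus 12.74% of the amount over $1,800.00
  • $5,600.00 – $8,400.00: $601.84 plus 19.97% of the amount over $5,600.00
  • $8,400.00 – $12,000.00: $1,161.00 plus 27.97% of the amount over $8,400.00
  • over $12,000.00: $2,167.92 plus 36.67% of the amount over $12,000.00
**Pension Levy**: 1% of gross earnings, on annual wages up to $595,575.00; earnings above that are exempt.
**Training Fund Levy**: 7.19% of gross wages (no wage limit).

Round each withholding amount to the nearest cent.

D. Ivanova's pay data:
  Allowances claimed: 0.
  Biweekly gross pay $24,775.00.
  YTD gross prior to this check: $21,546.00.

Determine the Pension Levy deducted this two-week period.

Pension Levy: 1% × $24,775.00 = $247.75

$247.75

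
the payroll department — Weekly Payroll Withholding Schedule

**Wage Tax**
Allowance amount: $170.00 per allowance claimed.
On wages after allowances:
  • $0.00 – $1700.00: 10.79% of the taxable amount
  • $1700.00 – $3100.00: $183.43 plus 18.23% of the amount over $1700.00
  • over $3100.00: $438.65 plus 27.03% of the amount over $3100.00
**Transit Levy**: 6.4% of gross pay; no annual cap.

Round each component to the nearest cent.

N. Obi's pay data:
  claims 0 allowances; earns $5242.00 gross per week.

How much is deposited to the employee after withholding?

Wage Tax: taxable = $5242.00
  $438.65 + 27.03% × ($5242.00 − $3100.00) = $438.65 + 27.03% × $2142.00 = $1017.63
Transit Levy: 6.4% × $5242.00 = $335.49
Total withheld: $1017.63 + $335.49 = $1353.12
Net pay: $5242.00 − $1353.12 = $3888.88

$3888.88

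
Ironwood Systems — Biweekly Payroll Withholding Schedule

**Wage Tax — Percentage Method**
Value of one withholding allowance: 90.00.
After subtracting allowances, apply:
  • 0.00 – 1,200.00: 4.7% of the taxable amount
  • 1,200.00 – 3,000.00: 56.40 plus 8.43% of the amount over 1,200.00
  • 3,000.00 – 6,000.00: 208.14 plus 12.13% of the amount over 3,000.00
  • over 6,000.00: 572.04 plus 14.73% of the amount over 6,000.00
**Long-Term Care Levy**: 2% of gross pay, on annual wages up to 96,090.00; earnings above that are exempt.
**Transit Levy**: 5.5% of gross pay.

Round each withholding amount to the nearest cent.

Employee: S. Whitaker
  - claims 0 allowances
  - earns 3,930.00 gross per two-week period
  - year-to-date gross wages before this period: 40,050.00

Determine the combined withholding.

615.70

Wage Tax: taxable = 3,930.00
  208.14 + 12.13% × (3,930.00 − 3,000.00) = 208.14 + 12.13% × 930.00 = 320.95
Long-Term Care Levy: 2% × 3,930.00 = 78.60
Transit Levy: 5.5% × 3,930.00 = 216.15
Total: 320.95 + 78.60 + 216.15 = 615.70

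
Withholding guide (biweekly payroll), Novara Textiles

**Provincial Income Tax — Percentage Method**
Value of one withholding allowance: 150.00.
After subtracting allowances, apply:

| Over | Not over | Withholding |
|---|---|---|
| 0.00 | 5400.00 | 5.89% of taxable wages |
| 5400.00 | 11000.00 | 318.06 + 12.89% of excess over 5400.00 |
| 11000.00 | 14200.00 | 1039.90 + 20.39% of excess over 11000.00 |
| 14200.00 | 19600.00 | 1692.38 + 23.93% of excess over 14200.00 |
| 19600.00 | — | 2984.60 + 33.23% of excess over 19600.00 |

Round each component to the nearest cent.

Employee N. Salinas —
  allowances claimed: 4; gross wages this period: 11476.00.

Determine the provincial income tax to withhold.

1023.92

Provincial Income Tax: taxable = 11476.00 − 4×150.00 = 10876.00
  318.06 + 12.89% × (10876.00 − 5400.00) = 318.06 + 12.89% × 5476.00 = 1023.92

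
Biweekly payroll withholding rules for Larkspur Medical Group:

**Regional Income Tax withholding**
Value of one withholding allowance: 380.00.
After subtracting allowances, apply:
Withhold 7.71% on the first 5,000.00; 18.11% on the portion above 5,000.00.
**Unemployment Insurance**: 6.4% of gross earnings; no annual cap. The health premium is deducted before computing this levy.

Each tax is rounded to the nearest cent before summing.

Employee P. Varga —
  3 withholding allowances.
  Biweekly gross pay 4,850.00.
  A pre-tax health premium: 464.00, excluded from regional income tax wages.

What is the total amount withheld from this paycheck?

530.97

Regional Income Tax: taxable = 4,850.00 − 464.00 − 3×380.00 = 3,246.00
  7.71% × 3,246.00 = 250.27
Unemployment Insurance: 6.4% × 4,386.00 = 280.70
Total: 250.27 + 280.70 = 530.97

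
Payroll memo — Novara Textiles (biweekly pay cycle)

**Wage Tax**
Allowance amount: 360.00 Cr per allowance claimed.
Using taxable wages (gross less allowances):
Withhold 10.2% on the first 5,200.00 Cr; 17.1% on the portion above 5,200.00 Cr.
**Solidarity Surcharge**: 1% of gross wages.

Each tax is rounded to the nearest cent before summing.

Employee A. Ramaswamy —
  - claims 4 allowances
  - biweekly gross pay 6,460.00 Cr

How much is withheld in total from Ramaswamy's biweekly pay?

Wage Tax: taxable = 6,460.00 Cr − 4×360.00 Cr = 5,020.00 Cr
  10.2% × 5,020.00 Cr = 512.04 Cr
Solidarity Surcharge: 1% × 6,460.00 Cr = 64.60 Cr
Total: 512.04 Cr + 64.60 Cr = 576.64 Cr

576.64 Cr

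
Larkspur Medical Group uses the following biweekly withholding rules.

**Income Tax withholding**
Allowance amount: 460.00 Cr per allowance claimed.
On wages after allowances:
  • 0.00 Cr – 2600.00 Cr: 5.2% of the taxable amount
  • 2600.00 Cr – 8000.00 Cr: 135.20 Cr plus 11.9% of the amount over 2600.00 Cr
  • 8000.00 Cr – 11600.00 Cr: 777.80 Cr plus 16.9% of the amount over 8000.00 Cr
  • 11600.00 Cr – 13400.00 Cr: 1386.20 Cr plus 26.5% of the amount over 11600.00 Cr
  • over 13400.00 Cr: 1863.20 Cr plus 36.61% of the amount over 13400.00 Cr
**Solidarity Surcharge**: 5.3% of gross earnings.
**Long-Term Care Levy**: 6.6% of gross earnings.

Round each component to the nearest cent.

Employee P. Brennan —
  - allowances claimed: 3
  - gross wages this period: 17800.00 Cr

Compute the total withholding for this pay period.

Income Tax: taxable = 17800.00 Cr − 3×460.00 Cr = 16420.00 Cr
  1863.20 Cr + 36.61% × (16420.00 Cr − 13400.00 Cr) = 1863.20 Cr + 36.61% × 3020.00 Cr = 2968.82 Cr
Solidarity Surcharge: 5.3% × 17800.00 Cr = 943.40 Cr
Long-Term Care Levy: 6.6% × 17800.00 Cr = 1174.80 Cr
Total: 2968.82 Cr + 943.40 Cr + 1174.80 Cr = 5087.02 Cr

5087.02 Cr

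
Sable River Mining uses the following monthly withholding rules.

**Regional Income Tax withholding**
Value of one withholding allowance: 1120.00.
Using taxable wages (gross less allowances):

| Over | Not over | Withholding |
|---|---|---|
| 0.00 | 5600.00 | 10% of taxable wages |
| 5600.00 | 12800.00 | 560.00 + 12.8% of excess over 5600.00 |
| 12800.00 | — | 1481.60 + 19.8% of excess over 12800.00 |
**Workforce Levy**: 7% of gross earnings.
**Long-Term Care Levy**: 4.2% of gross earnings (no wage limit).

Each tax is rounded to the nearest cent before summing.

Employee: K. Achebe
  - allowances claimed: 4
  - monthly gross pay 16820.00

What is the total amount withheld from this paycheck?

3306.56

Regional Income Tax: taxable = 16820.00 − 4×1120.00 = 12340.00
  560.00 + 12.8% × (12340.00 − 5600.00) = 560.00 + 12.8% × 6740.00 = 1422.72
Workforce Levy: 7% × 16820.00 = 1177.40
Long-Term Care Levy: 4.2% × 16820.00 = 706.44
Total: 1422.72 + 1177.40 + 706.44 = 3306.56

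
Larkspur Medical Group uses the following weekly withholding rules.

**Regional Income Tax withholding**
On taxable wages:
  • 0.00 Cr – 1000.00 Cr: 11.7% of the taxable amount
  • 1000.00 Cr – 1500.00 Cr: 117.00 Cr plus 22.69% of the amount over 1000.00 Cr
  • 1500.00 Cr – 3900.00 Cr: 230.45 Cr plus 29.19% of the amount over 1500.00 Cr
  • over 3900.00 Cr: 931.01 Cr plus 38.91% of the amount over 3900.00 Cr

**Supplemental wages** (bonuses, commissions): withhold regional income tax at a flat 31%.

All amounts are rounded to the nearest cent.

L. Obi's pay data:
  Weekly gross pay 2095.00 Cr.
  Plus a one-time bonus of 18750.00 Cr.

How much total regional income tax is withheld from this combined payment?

6216.63 Cr

Regional Income Tax: taxable = 2095.00 Cr
  230.45 Cr + 29.19% × (2095.00 Cr − 1500.00 Cr) = 230.45 Cr + 29.19% × 595.00 Cr = 404.13 Cr
Supplemental (31% flat on bonus): 31% × 18750.00 Cr = 5812.50 Cr
Total regional income tax: 404.13 Cr + 5812.50 Cr = 6216.63 Cr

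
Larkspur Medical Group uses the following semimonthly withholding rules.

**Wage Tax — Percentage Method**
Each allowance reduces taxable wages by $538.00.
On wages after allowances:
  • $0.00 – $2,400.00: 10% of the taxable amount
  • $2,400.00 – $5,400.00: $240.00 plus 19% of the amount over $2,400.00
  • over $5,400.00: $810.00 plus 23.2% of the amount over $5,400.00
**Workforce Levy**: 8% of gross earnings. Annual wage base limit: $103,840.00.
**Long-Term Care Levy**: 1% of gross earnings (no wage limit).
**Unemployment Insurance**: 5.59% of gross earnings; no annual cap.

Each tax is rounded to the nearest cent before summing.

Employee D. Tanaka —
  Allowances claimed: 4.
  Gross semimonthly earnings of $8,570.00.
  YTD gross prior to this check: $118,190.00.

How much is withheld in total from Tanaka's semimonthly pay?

Wage Tax: taxable = $8,570.00 − 4×$538.00 = $6,418.00
  $810.00 + 23.2% × ($6,418.00 − $5,400.00) = $810.00 + 23.2% × $1,018.00 = $1,046.18
Workforce Levy: YTD $118,190.00 ≥ cap $103,840.00 → $0.00
Long-Term Care Levy: 1% × $8,570.00 = $85.70
Unemployment Insurance: 5.59% × $8,570.00 = $479.06
Total: $1,046.18 + $0.00 + $85.70 + $479.06 = $1,610.94

$1,610.94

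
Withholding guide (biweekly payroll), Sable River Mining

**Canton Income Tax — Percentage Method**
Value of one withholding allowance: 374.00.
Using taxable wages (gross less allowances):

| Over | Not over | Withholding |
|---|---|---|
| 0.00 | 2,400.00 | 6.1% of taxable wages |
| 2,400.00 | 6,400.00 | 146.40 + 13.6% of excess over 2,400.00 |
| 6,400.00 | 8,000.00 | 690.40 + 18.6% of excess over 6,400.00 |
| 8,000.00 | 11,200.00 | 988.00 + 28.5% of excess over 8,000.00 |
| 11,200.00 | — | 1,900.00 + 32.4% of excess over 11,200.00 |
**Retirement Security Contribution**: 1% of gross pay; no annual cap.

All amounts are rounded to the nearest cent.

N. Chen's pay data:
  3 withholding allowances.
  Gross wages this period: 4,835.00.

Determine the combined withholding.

373.32

Canton Income Tax: taxable = 4,835.00 − 3×374.00 = 3,713.00
  146.40 + 13.6% × (3,713.00 − 2,400.00) = 146.40 + 13.6% × 1,313.00 = 324.97
Retirement Security Contribution: 1% × 4,835.00 = 48.35
Total: 324.97 + 48.35 = 373.32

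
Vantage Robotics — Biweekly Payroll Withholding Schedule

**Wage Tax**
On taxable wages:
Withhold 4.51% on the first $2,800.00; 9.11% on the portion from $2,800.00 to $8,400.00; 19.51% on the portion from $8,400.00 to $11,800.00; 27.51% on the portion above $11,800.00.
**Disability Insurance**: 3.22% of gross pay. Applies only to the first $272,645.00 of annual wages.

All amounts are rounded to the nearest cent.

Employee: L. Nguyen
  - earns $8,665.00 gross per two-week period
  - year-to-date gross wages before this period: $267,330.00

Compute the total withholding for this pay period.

$859.28

Wage Tax: taxable = $8,665.00
  $636.44 + 19.51% × ($8,665.00 − $8,400.00) = $636.44 + 19.51% × $265.00 = $688.14
Disability Insurance: cap $272,645.00 − YTD $267,330.00 = $5,315.00 subject; 3.22% × $5,315.00 = $171.14
Total: $688.14 + $171.14 = $859.28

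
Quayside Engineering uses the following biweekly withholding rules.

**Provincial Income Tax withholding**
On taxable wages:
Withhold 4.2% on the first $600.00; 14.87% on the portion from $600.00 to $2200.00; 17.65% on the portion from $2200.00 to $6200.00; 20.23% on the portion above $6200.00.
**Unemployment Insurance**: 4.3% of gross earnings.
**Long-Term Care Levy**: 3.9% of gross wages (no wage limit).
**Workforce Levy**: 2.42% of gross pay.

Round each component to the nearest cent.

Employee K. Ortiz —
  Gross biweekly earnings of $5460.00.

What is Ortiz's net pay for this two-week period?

Provincial Income Tax: taxable = $5460.00
  $263.12 + 17.65% × ($5460.00 − $2200.00) = $263.12 + 17.65% × $3260.00 = $838.51
Unemployment Insurance: 4.3% × $5460.00 = $234.78
Long-Term Care Levy: 3.9% × $5460.00 = $212.94
Workforce Levy: 2.42% × $5460.00 = $132.13
Total withheld: $838.51 + $234.78 + $212.94 + $132.13 = $1418.36
Net pay: $5460.00 − $1418.36 = $4041.64

$4041.64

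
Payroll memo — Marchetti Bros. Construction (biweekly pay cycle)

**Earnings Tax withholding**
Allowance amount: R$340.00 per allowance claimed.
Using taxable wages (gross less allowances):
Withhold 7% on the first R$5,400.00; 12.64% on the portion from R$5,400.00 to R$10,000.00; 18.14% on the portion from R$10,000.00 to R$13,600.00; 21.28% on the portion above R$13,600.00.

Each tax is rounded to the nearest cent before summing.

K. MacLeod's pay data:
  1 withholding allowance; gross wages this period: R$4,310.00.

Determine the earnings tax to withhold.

Earnings Tax: taxable = R$4,310.00 − 1×R$340.00 = R$3,970.00
  7% × R$3,970.00 = R$277.90

R$277.90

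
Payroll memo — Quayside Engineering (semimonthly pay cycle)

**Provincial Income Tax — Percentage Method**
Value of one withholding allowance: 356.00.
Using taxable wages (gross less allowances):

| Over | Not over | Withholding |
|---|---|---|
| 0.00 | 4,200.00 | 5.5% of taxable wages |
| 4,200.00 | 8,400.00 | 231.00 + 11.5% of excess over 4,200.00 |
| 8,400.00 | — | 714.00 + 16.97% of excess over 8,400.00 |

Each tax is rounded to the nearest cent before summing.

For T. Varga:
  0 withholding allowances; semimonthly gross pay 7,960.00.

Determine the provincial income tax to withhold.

663.40

Provincial Income Tax: taxable = 7,960.00
  231.00 + 11.5% × (7,960.00 − 4,200.00) = 231.00 + 11.5% × 3,760.00 = 663.40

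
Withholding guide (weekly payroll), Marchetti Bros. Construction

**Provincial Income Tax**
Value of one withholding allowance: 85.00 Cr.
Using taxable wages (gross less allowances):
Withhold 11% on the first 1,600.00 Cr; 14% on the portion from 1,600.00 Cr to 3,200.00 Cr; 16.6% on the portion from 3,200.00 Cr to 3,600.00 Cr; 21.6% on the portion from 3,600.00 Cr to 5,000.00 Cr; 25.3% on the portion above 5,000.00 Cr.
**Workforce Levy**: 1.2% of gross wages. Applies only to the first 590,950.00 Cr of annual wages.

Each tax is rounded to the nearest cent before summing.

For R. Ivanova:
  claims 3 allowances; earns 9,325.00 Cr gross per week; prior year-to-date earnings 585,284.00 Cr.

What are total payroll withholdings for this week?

1,866.50 Cr

Provincial Income Tax: taxable = 9,325.00 Cr − 3×85.00 Cr = 9,070.00 Cr
  768.80 Cr + 25.3% × (9,070.00 Cr − 5,000.00 Cr) = 768.80 Cr + 25.3% × 4,070.00 Cr = 1,798.51 Cr
Workforce Levy: cap 590,950.00 Cr − YTD 585,284.00 Cr = 5,666.00 Cr subject; 1.2% × 5,666.00 Cr = 67.99 Cr
Total: 1,798.51 Cr + 67.99 Cr = 1,866.50 Cr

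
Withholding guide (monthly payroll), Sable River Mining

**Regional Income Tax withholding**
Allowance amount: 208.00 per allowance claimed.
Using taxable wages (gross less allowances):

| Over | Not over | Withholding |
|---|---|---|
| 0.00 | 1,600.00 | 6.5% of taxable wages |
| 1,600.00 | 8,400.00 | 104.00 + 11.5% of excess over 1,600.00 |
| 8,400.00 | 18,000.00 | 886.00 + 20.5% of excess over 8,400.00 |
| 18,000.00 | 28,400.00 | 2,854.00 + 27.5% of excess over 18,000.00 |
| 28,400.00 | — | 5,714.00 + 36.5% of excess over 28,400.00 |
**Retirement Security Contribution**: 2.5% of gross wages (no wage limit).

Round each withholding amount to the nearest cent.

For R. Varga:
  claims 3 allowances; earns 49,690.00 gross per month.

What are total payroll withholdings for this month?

Regional Income Tax: taxable = 49,690.00 − 3×208.00 = 49,066.00
  5,714.00 + 36.5% × (49,066.00 − 28,400.00) = 5,714.00 + 36.5% × 20,666.00 = 13,257.09
Retirement Security Contribution: 2.5% × 49,690.00 = 1,242.25
Total: 13,257.09 + 1,242.25 = 14,499.34

14,499.34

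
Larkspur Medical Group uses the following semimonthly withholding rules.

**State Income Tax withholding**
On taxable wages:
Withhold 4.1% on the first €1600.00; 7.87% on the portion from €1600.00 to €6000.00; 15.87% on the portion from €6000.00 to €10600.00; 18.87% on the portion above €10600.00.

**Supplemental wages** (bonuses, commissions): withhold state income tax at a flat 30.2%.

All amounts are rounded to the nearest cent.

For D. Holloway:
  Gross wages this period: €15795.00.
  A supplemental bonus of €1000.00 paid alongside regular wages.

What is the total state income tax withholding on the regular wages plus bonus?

State Income Tax: taxable = €15795.00
  €1141.90 + 18.87% × (€15795.00 − €10600.00) = €1141.90 + 18.87% × €5195.00 = €2122.20
Supplemental (30.2% flat on bonus): 30.2% × €1000.00 = €302.00
Total state income tax: €2122.20 + €302.00 = €2424.20

€2424.20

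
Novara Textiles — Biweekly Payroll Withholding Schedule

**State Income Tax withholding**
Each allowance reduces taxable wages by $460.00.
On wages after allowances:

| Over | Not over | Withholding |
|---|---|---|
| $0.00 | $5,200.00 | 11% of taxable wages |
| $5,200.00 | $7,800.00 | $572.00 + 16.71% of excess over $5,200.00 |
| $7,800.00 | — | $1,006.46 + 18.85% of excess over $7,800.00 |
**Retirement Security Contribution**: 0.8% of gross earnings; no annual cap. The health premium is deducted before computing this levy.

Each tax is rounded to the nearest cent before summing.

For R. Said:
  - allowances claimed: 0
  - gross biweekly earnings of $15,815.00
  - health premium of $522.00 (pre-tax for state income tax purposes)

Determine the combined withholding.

$2,541.23

State Income Tax: taxable = $15,815.00 − $522.00 = $15,293.00
  $1,006.46 + 18.85% × ($15,293.00 − $7,800.00) = $1,006.46 + 18.85% × $7,493.00 = $2,418.89
Retirement Security Contribution: 0.8% × $15,293.00 = $122.34
Total: $2,418.89 + $122.34 = $2,541.23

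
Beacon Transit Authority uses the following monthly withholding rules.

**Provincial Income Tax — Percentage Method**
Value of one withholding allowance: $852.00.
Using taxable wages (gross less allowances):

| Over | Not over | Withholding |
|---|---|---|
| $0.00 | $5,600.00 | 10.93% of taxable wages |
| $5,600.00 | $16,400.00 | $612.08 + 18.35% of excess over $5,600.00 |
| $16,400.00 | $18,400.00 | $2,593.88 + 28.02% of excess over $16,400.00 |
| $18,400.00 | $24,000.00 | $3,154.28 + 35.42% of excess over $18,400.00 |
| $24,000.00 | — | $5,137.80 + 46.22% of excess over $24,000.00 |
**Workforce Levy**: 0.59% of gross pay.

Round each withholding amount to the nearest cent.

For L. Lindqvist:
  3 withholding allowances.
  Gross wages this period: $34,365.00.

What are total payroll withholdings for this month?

$8,949.87

Provincial Income Tax: taxable = $34,365.00 − 3×$852.00 = $31,809.00
  $5,137.80 + 46.22% × ($31,809.00 − $24,000.00) = $5,137.80 + 46.22% × $7,809.00 = $8,747.12
Workforce Levy: 0.59% × $34,365.00 = $202.75
Total: $8,747.12 + $202.75 = $8,949.87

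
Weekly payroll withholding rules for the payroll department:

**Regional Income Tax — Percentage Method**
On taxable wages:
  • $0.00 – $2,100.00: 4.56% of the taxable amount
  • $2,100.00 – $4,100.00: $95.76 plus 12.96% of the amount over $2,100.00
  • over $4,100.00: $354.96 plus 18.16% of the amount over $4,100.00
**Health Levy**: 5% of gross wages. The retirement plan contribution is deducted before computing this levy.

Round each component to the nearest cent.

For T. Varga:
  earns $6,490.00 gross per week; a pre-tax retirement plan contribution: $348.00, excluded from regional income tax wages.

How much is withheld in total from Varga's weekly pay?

$1,032.89

Regional Income Tax: taxable = $6,490.00 − $348.00 = $6,142.00
  $354.96 + 18.16% × ($6,142.00 − $4,100.00) = $354.96 + 18.16% × $2,042.00 = $725.79
Health Levy: 5% × $6,142.00 = $307.10
Total: $725.79 + $307.10 = $1,032.89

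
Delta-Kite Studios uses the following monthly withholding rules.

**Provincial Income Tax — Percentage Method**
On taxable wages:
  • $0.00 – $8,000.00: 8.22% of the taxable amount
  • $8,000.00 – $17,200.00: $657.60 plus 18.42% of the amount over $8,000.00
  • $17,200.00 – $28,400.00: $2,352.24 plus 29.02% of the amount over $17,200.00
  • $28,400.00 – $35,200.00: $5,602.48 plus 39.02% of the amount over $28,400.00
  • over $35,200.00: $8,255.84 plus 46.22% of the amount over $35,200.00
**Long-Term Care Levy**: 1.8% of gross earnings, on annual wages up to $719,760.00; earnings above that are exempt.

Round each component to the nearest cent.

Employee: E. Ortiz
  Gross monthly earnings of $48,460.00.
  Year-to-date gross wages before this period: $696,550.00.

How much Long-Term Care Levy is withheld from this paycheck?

$417.78

Long-Term Care Levy: cap $719,760.00 − YTD $696,550.00 = $23,210.00 subject; 1.8% × $23,210.00 = $417.78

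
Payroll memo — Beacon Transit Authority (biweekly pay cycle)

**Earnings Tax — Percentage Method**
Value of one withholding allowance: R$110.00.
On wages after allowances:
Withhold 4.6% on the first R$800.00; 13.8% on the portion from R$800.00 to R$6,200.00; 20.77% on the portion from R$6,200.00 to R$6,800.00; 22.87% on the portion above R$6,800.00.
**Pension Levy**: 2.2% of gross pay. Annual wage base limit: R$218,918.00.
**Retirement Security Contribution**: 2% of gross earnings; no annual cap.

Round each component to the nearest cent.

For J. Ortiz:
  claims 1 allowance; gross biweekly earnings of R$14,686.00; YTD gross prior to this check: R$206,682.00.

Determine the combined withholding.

R$3,247.90

Earnings Tax: taxable = R$14,686.00 − 1×R$110.00 = R$14,576.00
  R$906.62 + 22.87% × (R$14,576.00 − R$6,800.00) = R$906.62 + 22.87% × R$7,776.00 = R$2,684.99
Pension Levy: cap R$218,918.00 − YTD R$206,682.00 = R$12,236.00 subject; 2.2% × R$12,236.00 = R$269.19
Retirement Security Contribution: 2% × R$14,686.00 = R$293.72
Total: R$2,684.99 + R$269.19 + R$293.72 = R$3,247.90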